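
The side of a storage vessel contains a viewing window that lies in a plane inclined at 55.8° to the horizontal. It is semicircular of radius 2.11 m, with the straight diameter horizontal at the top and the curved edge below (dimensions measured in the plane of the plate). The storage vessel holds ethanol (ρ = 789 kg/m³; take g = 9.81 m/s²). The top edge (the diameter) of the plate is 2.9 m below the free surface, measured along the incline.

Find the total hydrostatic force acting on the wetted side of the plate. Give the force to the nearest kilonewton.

F ≈ 170 kN

γ = ρg = 789 × 9.81 / 1000 = 7.74009 kN/m³.
Let θ = 55.8° be the plate's angle to the horizontal; measure y along the incline from where the plane meets the free surface. Vertical depth h = y·sinθ with sinθ = 0.827081.
The centroid of a semicircle lies 4r/(3π) = 0.895512 m from the diameter, here below the top edge, so y_c = 2.9 + 0.895512 = 3.79551 m and h_c = 3.79551 × 0.827081 = 3.13919 m.
A = πr²/2 = π × 2.11²/2 = 6.99334 m².
Resultant F = γ·h_c·A = 7.74009 × 3.13919 × 6.99334 = 169.921 kN.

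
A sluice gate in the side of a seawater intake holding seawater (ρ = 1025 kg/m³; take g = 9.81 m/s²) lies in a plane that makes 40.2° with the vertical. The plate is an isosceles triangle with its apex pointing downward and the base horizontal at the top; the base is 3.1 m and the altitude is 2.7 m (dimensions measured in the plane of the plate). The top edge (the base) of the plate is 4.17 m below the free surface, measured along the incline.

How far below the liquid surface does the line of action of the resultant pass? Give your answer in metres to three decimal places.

h_p = 3.933 m

γ = ρg = 1025 × 9.81 / 1000 = 10.05525 kN/m³.
The plate makes 40.2° with the vertical, i.e. θ = 90° − 40.2° = 49.8° to the horizontal. Measuring y along the incline from the free-surface line, vertical depth h = y·sinθ with sinθ = 0.763796.
With the apex down, the centroid sits h/3 = 2.7/3 = 0.9 m below the base (the top edge), so y_c = 4.17 + 0.9 = 5.07 m and h_c = 5.07 × 0.763796 = 3.87245 m.
A = ½ × 3.1 × 2.7 = 4.185 m².
Resultant F = γ·h_c·A = 10.05525 × 3.87245 × 4.185 = 162.957 kN.
I_c = b·h³/36 = 3.1 × 2.7³/36 = 1.69493 m⁴.
Centre of pressure: y_p = y_c + I_c/(y_c·A) = 5.07 + 1.69493/(5.07 × 4.185) = 5.07 + 0.0798819 = 5.14988 m along the plane.
Vertically, h_p = y_p·sinθ = 5.14988 × 0.763796 = 3.93346 m.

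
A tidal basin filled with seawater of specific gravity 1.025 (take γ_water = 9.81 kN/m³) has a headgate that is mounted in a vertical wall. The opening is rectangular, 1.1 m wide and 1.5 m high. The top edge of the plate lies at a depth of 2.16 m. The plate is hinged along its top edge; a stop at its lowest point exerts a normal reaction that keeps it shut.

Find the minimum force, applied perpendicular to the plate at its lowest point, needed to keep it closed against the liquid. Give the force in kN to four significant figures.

γ = 1.025 × 9.81 = 10.05525 kN/m³.
The centroid lies 1.5/2 = 0.75 m below the top edge, so the centroid depth is h_c = 2.16 + 0.75 = 2.91 m.
A = 1.1 × 1.5 = 1.65 m².
Resultant F = γ·h_c·A = 10.05525 × 2.91 × 1.65 = 48.2803 kN.
I_c = b·h³/12 = 1.1 × 1.5³/12 = 0.309375 m⁴.
Centre of pressure: y_p = y_c + I_c/(y_c·A) = 2.91 + 0.309375/(2.91 × 1.65) = 2.91 + 0.064433 = 2.97443 m along the plane.
The resultant acts 0.75 + 0.064433 = 0.814433 m (along the plate) below the hinge at the top edge, so the moment about the hinge is M = F × 0.814433 = 48.2803 × 0.814433 = 39.3211 kN·m.
A normal force at the bottom, 1.5 m from the hinge, must supply this moment: P = 39.3211/1.5 = 26.2141 kN.

P ≈ 26.21 kN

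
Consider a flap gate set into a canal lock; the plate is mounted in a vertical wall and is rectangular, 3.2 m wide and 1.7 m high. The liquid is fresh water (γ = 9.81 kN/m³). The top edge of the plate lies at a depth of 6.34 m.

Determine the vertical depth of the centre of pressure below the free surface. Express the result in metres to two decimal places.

h_p = 7.22 m

γ = 9.81 kN/m³.
The centroid lies 1.7/2 = 0.85 m below the top edge, so the centroid depth is h_c = 6.34 + 0.85 = 7.19 m.
A = 3.2 × 1.7 = 5.44 m².
Resultant F = γ·h_c·A = 9.81 × 7.19 × 5.44 = 383.704 kN.
I_c = b·h³/12 = 3.2 × 1.7³/12 = 1.31013 m⁴.
Centre of pressure: y_p = y_c + I_c/(y_c·A) = 7.19 + 1.31013/(7.19 × 5.44) = 7.19 + 0.0334955 = 7.2235 m along the plane.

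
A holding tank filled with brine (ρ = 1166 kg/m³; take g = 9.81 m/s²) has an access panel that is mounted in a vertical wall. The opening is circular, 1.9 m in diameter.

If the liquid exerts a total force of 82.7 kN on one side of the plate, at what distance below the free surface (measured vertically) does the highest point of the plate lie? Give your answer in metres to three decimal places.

d_top ≈ 1.600 m

γ = ρg = 1166 × 9.81 / 1000 = 11.43846 kN/m³.
A = π(0.95)² = 2.83529 m².
From F = γ·h_c·A, the centroid depth is h_c = 82.7/(11.43846 × 2.83529) = 2.55 m.
The centroid is at the centre, 0.95 m below the top of the plate, so the highest point sits at h_top = 2.55 − 0.95 = 1.6 m below the surface.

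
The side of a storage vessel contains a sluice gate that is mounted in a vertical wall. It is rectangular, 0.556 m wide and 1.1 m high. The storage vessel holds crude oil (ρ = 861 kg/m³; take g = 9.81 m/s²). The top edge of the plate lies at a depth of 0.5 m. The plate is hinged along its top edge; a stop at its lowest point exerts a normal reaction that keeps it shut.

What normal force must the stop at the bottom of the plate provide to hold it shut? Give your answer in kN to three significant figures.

γ = ρg = 861 × 9.81 / 1000 = 8.44641 kN/m³.
The centroid lies 1.1/2 = 0.55 m below the top edge, so the centroid depth is h_c = 0.5 + 0.55 = 1.05 m.
A = 0.556 × 1.1 = 0.6116 m².
Resultant F = γ·h_c·A = 8.44641 × 1.05 × 0.6116 = 5.42412 kN.
I_c = b·h³/12 = 0.556 × 1.1³/12 = 0.0616697 m⁴.
Centre of pressure: y_p = y_c + I_c/(y_c·A) = 1.05 + 0.0616697/(1.05 × 0.6116) = 1.05 + 0.0960318 = 1.14603 m along the plane.
The resultant acts 0.55 + 0.0960318 = 0.646032 m (along the plate) below the hinge at the top edge, so the moment about the hinge is M = F × 0.646032 = 5.42412 × 0.646032 = 3.50416 kN·m.
A normal force at the bottom, 1.1 m from the hinge, must supply this moment: P = 3.50416/1.1 = 3.1856 kN.

P ≈ 3.19 kN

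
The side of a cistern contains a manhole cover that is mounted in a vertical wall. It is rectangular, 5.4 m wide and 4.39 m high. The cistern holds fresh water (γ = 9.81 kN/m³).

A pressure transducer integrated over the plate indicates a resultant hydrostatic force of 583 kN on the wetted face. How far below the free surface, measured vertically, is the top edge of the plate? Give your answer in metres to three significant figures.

d_top ≈ 0.312 m

γ = 9.81 kN/m³.
A = 5.4 × 4.39 = 23.706 m².
From F = γ·h_c·A, the centroid depth is h_c = 583/(9.81 × 23.706) = 2.50692 m.
The centroid lies 4.39/2 = 2.195 m below the top edge, so the top edge sits at h_top = 2.50692 − 2.195 = 0.31192 m below the surface.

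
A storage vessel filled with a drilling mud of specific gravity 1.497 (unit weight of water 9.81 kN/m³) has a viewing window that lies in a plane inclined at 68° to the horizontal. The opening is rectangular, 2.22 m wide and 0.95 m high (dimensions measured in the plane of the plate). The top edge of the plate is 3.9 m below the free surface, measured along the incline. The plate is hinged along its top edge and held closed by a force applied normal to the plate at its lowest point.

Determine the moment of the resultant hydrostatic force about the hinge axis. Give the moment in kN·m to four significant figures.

M ≈ 61.84 kN·m

γ = 1.497 × 9.81 = 14.68557 kN/m³.
Let θ = 68° be the plate's angle to the horizontal; measure y along the incline from where the plane meets the free surface. Vertical depth h = y·sinθ with sinθ = 0.927184.
The centroid lies 0.95/2 = 0.475 m below the top edge, so y_c = 3.9 + 0.475 = 4.375 m and h_c = 4.375 × 0.927184 = 4.05643 m.
A = 2.22 × 0.95 = 2.109 m².
Resultant F = γ·h_c·A = 14.68557 × 4.05643 × 2.109 = 125.635 kN.
I_c = b·h³/12 = 2.22 × 0.95³/12 = 0.158614 m⁴.
Centre of pressure: y_p = y_c + I_c/(y_c·A) = 4.375 + 0.158614/(4.375 × 2.109) = 4.375 + 0.0171904 = 4.39219 m along the plane.
The resultant acts 0.475 + 0.0171904 = 0.49219 m (along the plate) below the hinge at the top edge, so the moment about the hinge is M = F × 0.49219 = 125.635 × 0.49219 = 61.8363 kN·m.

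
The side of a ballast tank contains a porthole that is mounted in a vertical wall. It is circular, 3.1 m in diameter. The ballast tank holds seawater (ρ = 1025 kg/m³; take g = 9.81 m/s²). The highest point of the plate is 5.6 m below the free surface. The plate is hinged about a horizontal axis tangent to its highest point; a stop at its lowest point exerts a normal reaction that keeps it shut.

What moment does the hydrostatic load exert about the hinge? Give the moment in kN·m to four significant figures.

γ = ρg = 1025 × 9.81 / 1000 = 10.05525 kN/m³.
The centroid is at the centre, 1.55 m below the top of the plate, so the centroid depth is h_c = 5.6 + 1.55 = 7.15 m.
A = π(1.55)² = 7.54768 m².
Resultant F = γ·h_c·A = 10.05525 × 7.15 × 7.54768 = 542.641 kN.
I_c = πr⁴/4 = π × 1.55⁴/4 = 4.53332 m⁴.
Centre of pressure: y_p = y_c + I_c/(y_c·A) = 7.15 + 4.53332/(7.15 × 7.54768) = 7.15 + 0.0840034 = 7.234 m along the plane.
The resultant acts 1.55 + 0.0840034 = 1.634 m (along the plate) below the hinge at the top edge, so the moment about the hinge is M = F × 1.634 = 542.641 × 1.634 = 886.675 kN·m.

M ≈ 886.7 kN·m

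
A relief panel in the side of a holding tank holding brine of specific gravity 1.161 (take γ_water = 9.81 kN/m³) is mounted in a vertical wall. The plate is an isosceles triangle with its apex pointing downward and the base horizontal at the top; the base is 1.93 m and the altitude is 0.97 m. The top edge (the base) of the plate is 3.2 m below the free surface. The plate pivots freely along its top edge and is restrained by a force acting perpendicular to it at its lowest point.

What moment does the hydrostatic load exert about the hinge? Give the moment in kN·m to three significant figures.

M ≈ 12.7 kN·m

γ = 1.161 × 9.81 = 11.38941 kN/m³.
With the apex down, the centroid sits h/3 = 0.97/3 = 0.323333 m below the base (the top edge), so the centroid depth is h_c = 3.2 + 0.323333 = 3.52333 m.
A = ½ × 1.93 × 0.97 = 0.93605 m².
Resultant F = γ·h_c·A = 11.38941 × 3.52333 × 0.93605 = 37.5624 kN.
I_c = b·h³/36 = 1.93 × 0.97³/36 = 0.0489294 m⁴.
Centre of pressure: y_p = y_c + I_c/(y_c·A) = 3.52333 + 0.0489294/(3.52333 × 0.93605) = 3.52333 + 0.014836 = 3.53817 m along the plane.
The resultant acts 0.323333 + 0.014836 = 0.338169 m (along the plate) below the hinge at the top edge, so the moment about the hinge is M = F × 0.338169 = 37.5624 × 0.338169 = 12.7024 kN·m.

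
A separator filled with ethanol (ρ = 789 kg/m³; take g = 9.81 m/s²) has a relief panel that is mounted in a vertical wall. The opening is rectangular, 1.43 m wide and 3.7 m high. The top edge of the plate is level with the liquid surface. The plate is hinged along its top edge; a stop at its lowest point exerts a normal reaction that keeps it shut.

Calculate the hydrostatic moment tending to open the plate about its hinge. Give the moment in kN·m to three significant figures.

M ≈ 187 kN·m

γ = ρg = 789 × 9.81 / 1000 = 7.74009 kN/m³.
The centroid lies 3.7/2 = 1.85 m below the top edge, so the centroid depth is h_c = 1.85 m.
A = 1.43 × 3.7 = 5.291 m².
Resultant F = γ·h_c·A = 7.74009 × 1.85 × 5.291 = 75.7627 kN.
I_c = b·h³/12 = 1.43 × 3.7³/12 = 6.03615 m⁴.
Centre of pressure: y_p = y_c + I_c/(y_c·A) = 1.85 + 6.03615/(1.85 × 5.291) = 1.85 + 0.616667 = 2.46667 m along the plane.
The resultant acts 1.85 + 0.616667 = 2.46667 m (along the plate) below the hinge at the top edge, so the moment about the hinge is M = F × 2.46667 = 75.7627 × 2.46667 = 186.882 kN·m.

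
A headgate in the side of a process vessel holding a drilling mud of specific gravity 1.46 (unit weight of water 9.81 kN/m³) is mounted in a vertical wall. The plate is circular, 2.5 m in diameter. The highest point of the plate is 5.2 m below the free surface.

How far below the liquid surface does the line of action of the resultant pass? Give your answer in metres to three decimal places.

γ = 1.46 × 9.81 = 14.3226 kN/m³.
The centroid is at the centre, 1.25 m below the top of the plate, so the centroid depth is h_c = 5.2 + 1.25 = 6.45 m.
A = π(1.25)² = 4.90874 m².
Resultant F = γ·h_c·A = 14.3226 × 6.45 × 4.90874 = 453.473 kN.
I_c = πr⁴/4 = π × 1.25⁴/4 = 1.91748 m⁴.
Centre of pressure: y_p = y_c + I_c/(y_c·A) = 6.45 + 1.91748/(6.45 × 4.90874) = 6.45 + 0.0605621 = 6.51056 m along the plane.

h_p = 6.511 m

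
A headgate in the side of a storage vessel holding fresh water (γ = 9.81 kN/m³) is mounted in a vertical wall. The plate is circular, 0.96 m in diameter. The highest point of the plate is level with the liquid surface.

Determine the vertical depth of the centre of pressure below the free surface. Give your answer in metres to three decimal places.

γ = 9.81 kN/m³.
The centroid is at the centre, 0.48 m below the top of the plate, so the centroid depth is h_c = 0.48 m.
A = π(0.48)² = 0.723823 m².
Resultant F = γ·h_c·A = 9.81 × 0.48 × 0.723823 = 3.40834 kN.
I_c = πr⁴/4 = π × 0.48⁴/4 = 0.0416922 m⁴.
Centre of pressure: y_p = y_c + I_c/(y_c·A) = 0.48 + 0.0416922/(0.48 × 0.723823) = 0.48 + 0.12 = 0.6 m along the plane.

h_p = 0.600 m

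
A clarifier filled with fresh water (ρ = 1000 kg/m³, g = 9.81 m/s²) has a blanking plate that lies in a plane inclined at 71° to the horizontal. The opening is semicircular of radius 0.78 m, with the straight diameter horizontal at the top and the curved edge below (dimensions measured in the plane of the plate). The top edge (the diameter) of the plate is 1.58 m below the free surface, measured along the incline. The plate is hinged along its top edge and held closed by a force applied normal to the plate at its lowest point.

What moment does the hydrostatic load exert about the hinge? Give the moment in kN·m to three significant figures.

γ = ρg = 1000 × 9.81 = 9810 N/m³ = 9.81 kN/m³.
Let θ = 71° be the plate's angle to the horizontal; measure y along the incline from where the plane meets the free surface. Vertical depth h = y·sinθ with sinθ = 0.945519.
The centroid of a semicircle lies 4r/(3π) = 0.331042 m from the diameter, here below the top edge, so y_c = 1.58 + 0.331042 = 1.91104 m and h_c = 1.91104 × 0.945519 = 1.80692 m.
A = πr²/2 = π × 0.78²/2 = 0.955672 m².
Resultant F = γ·h_c·A = 9.81 × 1.80692 × 0.955672 = 16.9401 kN.
I_c = (π/8 − 8/(9π))·r⁴ = 0.109757 × 0.78⁴ = 0.0406266 m⁴.
Centre of pressure: y_p = y_c + I_c/(y_c·A) = 1.91104 + 0.0406266/(1.91104 × 0.955672) = 1.91104 + 0.022245 = 1.93329 m along the plane.
The resultant acts 0.331042 + 0.022245 = 0.353287 m (along the plate) below the hinge at the top edge, so the moment about the hinge is M = F × 0.353287 = 16.9401 × 0.353287 = 5.98472 kN·m.

M ≈ 5.98 kN·m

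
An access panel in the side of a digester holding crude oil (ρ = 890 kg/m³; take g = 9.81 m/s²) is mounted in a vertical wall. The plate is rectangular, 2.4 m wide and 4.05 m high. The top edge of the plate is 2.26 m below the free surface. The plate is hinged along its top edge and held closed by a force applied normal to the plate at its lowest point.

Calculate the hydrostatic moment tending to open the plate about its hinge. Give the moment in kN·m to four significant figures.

γ = ρg = 890 × 9.81 / 1000 = 8.7309 kN/m³.
The centroid lies 4.05/2 = 2.025 m below the top edge, so the centroid depth is h_c = 2.26 + 2.025 = 4.285 m.
A = 2.4 × 4.05 = 9.72 m².
Resultant F = γ·h_c·A = 8.7309 × 4.285 × 9.72 = 363.644 kN.
I_c = b·h³/12 = 2.4 × 4.05³/12 = 13.286 m⁴.
Centre of pressure: y_p = y_c + I_c/(y_c·A) = 4.285 + 13.286/(4.285 × 9.72) = 4.285 + 0.31899 = 4.60399 m along the plane.
The resultant acts 2.025 + 0.31899 = 2.34399 m (along the plate) below the hinge at the top edge, so the moment about the hinge is M = F × 2.34399 = 363.644 × 2.34399 = 852.378 kN·m.

M ≈ 852.4 kN·m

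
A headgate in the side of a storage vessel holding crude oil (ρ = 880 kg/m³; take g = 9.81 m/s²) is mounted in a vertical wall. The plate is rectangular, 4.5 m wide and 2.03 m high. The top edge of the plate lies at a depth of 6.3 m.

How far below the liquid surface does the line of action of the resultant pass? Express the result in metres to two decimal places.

γ = ρg = 880 × 9.81 / 1000 = 8.6328 kN/m³.
The centroid lies 2.03/2 = 1.015 m below the top edge, so the centroid depth is h_c = 6.3 + 1.015 = 7.315 m.
A = 4.5 × 2.03 = 9.135 m².
Resultant F = γ·h_c·A = 8.6328 × 7.315 × 9.135 = 576.865 kN.
I_c = b·h³/12 = 4.5 × 2.03³/12 = 3.13704 m⁴.
Centre of pressure: y_p = y_c + I_c/(y_c·A) = 7.315 + 3.13704/(7.315 × 9.135) = 7.315 + 0.0469458 = 7.36195 m along the plane.

h_p = 7.36 m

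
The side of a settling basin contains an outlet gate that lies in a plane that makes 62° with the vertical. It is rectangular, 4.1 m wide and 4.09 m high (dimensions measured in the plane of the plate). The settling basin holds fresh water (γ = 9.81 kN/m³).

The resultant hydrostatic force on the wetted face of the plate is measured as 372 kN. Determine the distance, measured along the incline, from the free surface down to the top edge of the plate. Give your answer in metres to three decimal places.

y_top ≈ 2.772 m

γ = 9.81 kN/m³.
A = 4.1 × 4.09 = 16.769 m².
From F = γ·h_c·A, the centroid depth is h_c = 372/(9.81 × 16.769) = 2.26134 m.
The plate makes 62° with the vertical, i.e. θ = 90° − 62° = 28° to the horizontal. Measuring y along the incline from the free-surface line, vertical depth h = y·sinθ with sinθ = 0.469472.
Along the incline, y_c = h_c/sinθ = 2.26134/0.469472 = 4.81677 m.
The centroid lies 4.09/2 = 2.045 m below the top edge, so the top edge sits at y_top = 4.81677 − 2.045 = 2.77177 m along the incline.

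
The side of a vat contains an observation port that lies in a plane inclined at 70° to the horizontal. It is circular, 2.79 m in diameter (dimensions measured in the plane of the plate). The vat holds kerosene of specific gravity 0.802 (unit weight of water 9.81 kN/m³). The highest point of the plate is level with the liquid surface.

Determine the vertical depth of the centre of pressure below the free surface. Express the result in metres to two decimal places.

h_p = 1.64 m

γ = 0.802 × 9.81 = 7.86762 kN/m³.
Let θ = 70° be the plate's angle to the horizontal; measure y along the incline from where the plane meets the free surface. Vertical depth h = y·sinθ with sinθ = 0.939693.
The centroid is at the centre, 1.395 m below the top of the plate, so y_c = 1.395 m and h_c = 1.395 × 0.939693 = 1.31087 m.
A = π(1.395)² = 6.11362 m².
Resultant F = γ·h_c·A = 7.86762 × 1.31087 × 6.11362 = 63.0524 kN.
I_c = πr⁴/4 = π × 1.395⁴/4 = 2.97431 m⁴.
Centre of pressure: y_p = y_c + I_c/(y_c·A) = 1.395 + 2.97431/(1.395 × 6.11362) = 1.395 + 0.348749 = 1.74375 m along the plane.
Vertically, h_p = y_p·sinθ = 1.74375 × 0.939693 = 1.63859 m.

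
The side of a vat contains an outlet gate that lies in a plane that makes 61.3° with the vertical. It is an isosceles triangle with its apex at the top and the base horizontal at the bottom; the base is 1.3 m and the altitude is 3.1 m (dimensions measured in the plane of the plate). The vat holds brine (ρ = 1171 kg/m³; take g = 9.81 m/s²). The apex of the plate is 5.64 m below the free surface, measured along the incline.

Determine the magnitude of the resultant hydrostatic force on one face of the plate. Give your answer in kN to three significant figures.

γ = ρg = 1171 × 9.81 / 1000 = 11.48751 kN/m³.
The plate makes 61.3° with the vertical, i.e. θ = 90° − 61.3° = 28.7° to the horizontal. Measuring y along the incline from the free-surface line, vertical depth h = y·sinθ with sinθ = 0.480223.
With the apex up, the centroid sits 2h/3 = 2 × 3.1/3 = 2.06667 m below the apex, so y_c = 5.64 + 2.06667 = 7.70667 m and h_c = 7.70667 × 0.480223 = 3.70092 m.
A = ½ × 1.3 × 3.1 = 2.015 m².
Resultant F = γ·h_c·A = 11.48751 × 3.70092 × 2.015 = 85.6664 kN.

F ≈ 85.7 kN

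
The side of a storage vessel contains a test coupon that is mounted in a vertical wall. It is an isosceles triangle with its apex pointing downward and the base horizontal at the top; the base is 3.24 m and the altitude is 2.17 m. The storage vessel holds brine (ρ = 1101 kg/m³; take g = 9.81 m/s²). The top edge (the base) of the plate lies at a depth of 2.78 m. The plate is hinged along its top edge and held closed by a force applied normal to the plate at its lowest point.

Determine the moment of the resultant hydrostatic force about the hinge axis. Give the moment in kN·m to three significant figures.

γ = ρg = 1101 × 9.81 / 1000 = 10.80081 kN/m³.
With the apex down, the centroid sits h/3 = 2.17/3 = 0.723333 m below the base (the top edge), so the centroid depth is h_c = 2.78 + 0.723333 = 3.50333 m.
A = ½ × 3.24 × 2.17 = 3.5154 m².
Resultant F = γ·h_c·A = 10.80081 × 3.50333 × 3.5154 = 133.019 kN.
I_c = b·h³/36 = 3.24 × 2.17³/36 = 0.919648 m⁴.
Centre of pressure: y_p = y_c + I_c/(y_c·A) = 3.50333 + 0.919648/(3.50333 × 3.5154) = 3.50333 + 0.0746734 = 3.578 m along the plane.
The resultant acts 0.723333 + 0.0746734 = 0.798006 m (along the plate) below the hinge at the top edge, so the moment about the hinge is M = F × 0.798006 = 133.019 × 0.798006 = 106.15 kN·m.

M ≈ 106 kN·m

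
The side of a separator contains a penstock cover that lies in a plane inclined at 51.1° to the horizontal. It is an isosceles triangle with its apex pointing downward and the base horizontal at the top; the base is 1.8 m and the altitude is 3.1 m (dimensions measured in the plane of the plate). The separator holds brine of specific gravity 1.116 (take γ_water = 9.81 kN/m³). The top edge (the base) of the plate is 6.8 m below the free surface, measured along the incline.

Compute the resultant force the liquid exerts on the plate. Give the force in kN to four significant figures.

γ = 1.116 × 9.81 = 10.94796 kN/m³.
Let θ = 51.1° be the plate's angle to the horizontal; measure y along the incline from where the plane meets the free surface. Vertical depth h = y·sinθ with sinθ = 0.778243.
With the apex down, the centroid sits h/3 = 3.1/3 = 1.03333 m below the base (the top edge), so y_c = 6.8 + 1.03333 = 7.83333 m and h_c = 7.83333 × 0.778243 = 6.09623 m.
A = ½ × 1.8 × 3.1 = 2.79 m².
Resultant F = γ·h_c·A = 10.94796 × 6.09623 × 2.79 = 186.208 kN.

F ≈ 186.2 kN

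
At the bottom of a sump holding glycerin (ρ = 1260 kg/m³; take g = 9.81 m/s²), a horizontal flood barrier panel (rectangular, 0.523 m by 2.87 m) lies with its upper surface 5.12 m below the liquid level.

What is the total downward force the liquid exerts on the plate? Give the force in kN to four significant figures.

F ≈ 94.99 kN

γ = ρg = 1260 × 9.81 / 1000 = 12.3606 kN/m³.
The plate is horizontal, so pressure is uniform at p = γ·h = 12.3606 × 5.12 = 63.2863 kN/m².
A = 0.523 × 2.87 = 1.50101 m².
F = p·A = 63.2863 × 1.50101 = 94.9934 kN.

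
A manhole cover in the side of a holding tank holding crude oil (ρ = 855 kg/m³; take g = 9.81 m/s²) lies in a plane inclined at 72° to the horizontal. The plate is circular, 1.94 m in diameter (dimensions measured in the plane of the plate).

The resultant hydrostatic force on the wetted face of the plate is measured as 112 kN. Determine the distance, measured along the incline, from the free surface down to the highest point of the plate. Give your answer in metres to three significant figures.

γ = ρg = 855 × 9.81 / 1000 = 8.38755 kN/m³.
A = π(0.97)² = 2.95592 m².
From F = γ·h_c·A, the centroid depth is h_c = 112/(8.38755 × 2.95592) = 4.51742 m.
Let θ = 72° be the plate's angle to the horizontal; measure y along the incline from where the plane meets the free surface. Vertical depth h = y·sinθ with sinθ = 0.951057.
Along the incline, y_c = h_c/sinθ = 4.51742/0.951057 = 4.74989 m.
The centroid is at the centre, 0.97 m below the top of the plate, so the highest point sits at y_top = 4.74989 − 0.97 = 3.77989 m along the incline.

y_top ≈ 3.78 m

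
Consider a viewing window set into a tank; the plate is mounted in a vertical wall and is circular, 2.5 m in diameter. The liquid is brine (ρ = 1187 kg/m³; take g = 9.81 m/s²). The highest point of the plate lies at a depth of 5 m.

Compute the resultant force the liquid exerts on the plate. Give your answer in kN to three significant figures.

F ≈ 357 kN

γ = ρg = 1187 × 9.81 / 1000 = 11.64447 kN/m³.
The centroid is at the centre, 1.25 m below the top of the plate, so the centroid depth is h_c = 5 + 1.25 = 6.25 m.
A = π(1.25)² = 4.90874 m².
Resultant F = γ·h_c·A = 11.64447 × 6.25 × 4.90874 = 357.248 kN.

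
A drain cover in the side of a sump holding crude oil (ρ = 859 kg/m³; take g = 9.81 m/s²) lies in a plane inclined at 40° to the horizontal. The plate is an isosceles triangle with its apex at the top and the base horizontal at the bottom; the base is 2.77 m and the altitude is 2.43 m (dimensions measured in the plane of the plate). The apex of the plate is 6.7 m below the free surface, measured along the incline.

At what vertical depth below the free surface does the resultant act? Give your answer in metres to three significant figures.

h_p = 5.37 m

γ = ρg = 859 × 9.81 / 1000 = 8.42679 kN/m³.
Let θ = 40° be the plate's angle to the horizontal; measure y along the incline from where the plane meets the free surface. Vertical depth h = y·sinθ with sinθ = 0.642788.
With the apex up, the centroid sits 2h/3 = 2 × 2.43/3 = 1.62 m below the apex, so y_c = 6.7 + 1.62 = 8.32 m and h_c = 8.32 × 0.642788 = 5.348 m.
A = ½ × 2.77 × 2.43 = 3.36555 m².
Resultant F = γ·h_c·A = 8.42679 × 5.348 × 3.36555 = 151.673 kN.
I_c = b·h³/36 = 2.77 × 2.43³/36 = 1.10407 m⁴.
Centre of pressure: y_p = y_c + I_c/(y_c·A) = 8.32 + 1.10407/(8.32 × 3.36555) = 8.32 + 0.0394291 = 8.35943 m along the plane.
Vertically, h_p = y_p·sinθ = 8.35943 × 0.642788 = 5.37334 m.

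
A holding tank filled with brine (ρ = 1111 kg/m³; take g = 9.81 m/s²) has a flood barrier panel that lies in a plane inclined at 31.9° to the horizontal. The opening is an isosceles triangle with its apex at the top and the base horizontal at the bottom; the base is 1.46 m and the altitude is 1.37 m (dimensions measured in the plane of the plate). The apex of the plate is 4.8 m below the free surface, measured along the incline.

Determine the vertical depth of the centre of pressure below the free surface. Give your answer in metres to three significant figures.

h_p = 3.03 m

γ = ρg = 1111 × 9.81 / 1000 = 10.89891 kN/m³.
Let θ = 31.9° be the plate's angle to the horizontal; measure y along the incline from where the plane meets the free surface. Vertical depth h = y·sinθ with sinθ = 0.528438.
With the apex up, the centroid sits 2h/3 = 2 × 1.37/3 = 0.913333 m below the apex, so y_c = 4.8 + 0.913333 = 5.71333 m and h_c = 5.71333 × 0.528438 = 3.01914 m.
A = ½ × 1.46 × 1.37 = 1.0001 m².
Resultant F = γ·h_c·A = 10.89891 × 3.01914 × 1.0001 = 32.9086 kN.
I_c = b·h³/36 = 1.46 × 1.37³/36 = 0.104283 m⁴.
Centre of pressure: y_p = y_c + I_c/(y_c·A) = 5.71333 + 0.104283/(5.71333 × 1.0001) = 5.71333 + 0.0182508 = 5.73158 m along the plane.
Vertically, h_p = y_p·sinθ = 5.73158 × 0.528438 = 3.02878 m.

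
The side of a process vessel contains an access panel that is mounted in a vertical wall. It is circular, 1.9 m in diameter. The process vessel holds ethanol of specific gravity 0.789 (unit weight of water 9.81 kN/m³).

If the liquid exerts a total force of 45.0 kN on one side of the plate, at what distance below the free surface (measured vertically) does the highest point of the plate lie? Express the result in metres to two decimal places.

d_top ≈ 1.10 m

γ = 0.789 × 9.81 = 7.74009 kN/m³.
A = π(0.95)² = 2.83529 m².
From F = γ·h_c·A, the centroid depth is h_c = 45.0/(7.74009 × 2.83529) = 2.05054 m.
The centroid is at the centre, 0.95 m below the top of the plate, so the highest point sits at h_top = 2.05054 − 0.95 = 1.10054 m below the surface.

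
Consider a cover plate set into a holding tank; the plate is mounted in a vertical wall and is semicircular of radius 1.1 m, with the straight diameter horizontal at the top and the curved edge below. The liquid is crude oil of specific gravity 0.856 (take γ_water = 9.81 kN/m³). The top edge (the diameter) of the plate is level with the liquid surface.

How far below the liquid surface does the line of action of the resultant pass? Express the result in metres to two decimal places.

γ = 0.856 × 9.81 = 8.39736 kN/m³.
The centroid of a semicircle lies 4r/(3π) = 0.466854 m from the diameter, here below the top edge, so the centroid depth is h_c = 0.466854 m.
A = πr²/2 = π × 1.1²/2 = 1.90066 m².
Resultant F = γ·h_c·A = 8.39736 × 0.466854 × 1.90066 = 7.45124 kN.
I_c = (π/8 − 8/(9π))·r⁴ = 0.109757 × 1.1⁴ = 0.160695 m⁴.
Centre of pressure: y_p = y_c + I_c/(y_c·A) = 0.466854 + 0.160695/(0.466854 × 1.90066) = 0.466854 + 0.181099 = 0.647953 m along the plane.

h_p = 0.65 m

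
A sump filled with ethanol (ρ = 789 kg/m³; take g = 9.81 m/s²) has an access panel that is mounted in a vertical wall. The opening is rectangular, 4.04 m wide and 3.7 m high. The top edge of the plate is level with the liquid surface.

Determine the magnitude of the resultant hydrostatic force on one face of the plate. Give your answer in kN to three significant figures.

F ≈ 214 kN

γ = ρg = 789 × 9.81 / 1000 = 7.74009 kN/m³.
The centroid lies 3.7/2 = 1.85 m below the top edge, so the centroid depth is h_c = 1.85 m.
A = 4.04 × 3.7 = 14.948 m².
Resultant F = γ·h_c·A = 7.74009 × 1.85 × 14.948 = 214.043 kN.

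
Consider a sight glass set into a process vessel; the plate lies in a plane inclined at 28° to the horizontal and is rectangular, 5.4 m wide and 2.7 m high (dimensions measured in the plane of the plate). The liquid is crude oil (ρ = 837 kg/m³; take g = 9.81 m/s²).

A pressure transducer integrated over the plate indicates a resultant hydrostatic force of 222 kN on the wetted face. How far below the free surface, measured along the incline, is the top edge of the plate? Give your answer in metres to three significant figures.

γ = ρg = 837 × 9.81 / 1000 = 8.21097 kN/m³.
A = 5.4 × 2.7 = 14.58 m².
From F = γ·h_c·A, the centroid depth is h_c = 222/(8.21097 × 14.58) = 1.85439 m.
Let θ = 28° be the plate's angle to the horizontal; measure y along the incline from where the plane meets the free surface. Vertical depth h = y·sinθ with sinθ = 0.469472.
Along the incline, y_c = h_c/sinθ = 1.85439/0.469472 = 3.94995 m.
The centroid lies 2.7/2 = 1.35 m below the top edge, so the top edge sits at y_top = 3.94995 − 1.35 = 2.59995 m along the incline.

y_top ≈ 2.60 m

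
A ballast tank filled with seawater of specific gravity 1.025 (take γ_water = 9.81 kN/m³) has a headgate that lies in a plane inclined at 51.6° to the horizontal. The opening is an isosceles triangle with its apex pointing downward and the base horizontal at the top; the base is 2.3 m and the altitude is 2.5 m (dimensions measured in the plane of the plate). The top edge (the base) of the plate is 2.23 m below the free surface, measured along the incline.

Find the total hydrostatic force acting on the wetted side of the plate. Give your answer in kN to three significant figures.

F ≈ 69.4 kN

γ = 1.025 × 9.81 = 10.05525 kN/m³.
Let θ = 51.6° be the plate's angle to the horizontal; measure y along the incline from where the plane meets the free surface. Vertical depth h = y·sinθ with sinθ = 0.783693.
With the apex down, the centroid sits h/3 = 2.5/3 = 0.833333 m below the base (the top edge), so y_c = 2.23 + 0.833333 = 3.06333 m and h_c = 3.06333 × 0.783693 = 2.40071 m.
A = ½ × 2.3 × 2.5 = 2.875 m².
Resultant F = γ·h_c·A = 10.05525 × 2.40071 × 2.875 = 69.4018 kN.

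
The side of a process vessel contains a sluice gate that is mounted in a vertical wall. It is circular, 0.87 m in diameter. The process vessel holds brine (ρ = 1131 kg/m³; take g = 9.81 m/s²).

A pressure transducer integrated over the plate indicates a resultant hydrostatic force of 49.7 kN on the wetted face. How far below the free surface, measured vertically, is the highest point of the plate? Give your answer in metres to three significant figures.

d_top ≈ 7.10 m

γ = ρg = 1131 × 9.81 / 1000 = 11.09511 kN/m³.
A = π(0.435)² = 0.594468 m².
From F = γ·h_c·A, the centroid depth is h_c = 49.7/(11.09511 × 0.594468) = 7.53523 m.
The centroid is at the centre, 0.435 m below the top of the plate, so the highest point sits at h_top = 7.53523 − 0.435 = 7.10023 m below the surface.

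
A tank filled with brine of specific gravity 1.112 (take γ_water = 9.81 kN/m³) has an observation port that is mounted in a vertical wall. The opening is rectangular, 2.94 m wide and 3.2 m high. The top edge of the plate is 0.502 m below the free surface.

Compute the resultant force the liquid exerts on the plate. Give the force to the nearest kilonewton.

F ≈ 216 kN

γ = 1.112 × 9.81 = 10.90872 kN/m³.
The centroid lies 3.2/2 = 1.6 m below the top edge, so the centroid depth is h_c = 0.502 + 1.6 = 2.102 m.
A = 2.94 × 3.2 = 9.408 m².
Resultant F = γ·h_c·A = 10.90872 × 2.102 × 9.408 = 215.727 kN.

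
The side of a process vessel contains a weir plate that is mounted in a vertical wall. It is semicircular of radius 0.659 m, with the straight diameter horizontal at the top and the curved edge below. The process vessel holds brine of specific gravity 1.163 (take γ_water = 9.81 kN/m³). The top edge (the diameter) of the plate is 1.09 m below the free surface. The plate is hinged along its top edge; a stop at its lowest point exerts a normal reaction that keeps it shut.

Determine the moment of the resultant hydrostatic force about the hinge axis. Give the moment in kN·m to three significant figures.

M ≈ 3.22 kN·m

γ = 1.163 × 9.81 = 11.40903 kN/m³.
The centroid of a semicircle lies 4r/(3π) = 0.279688 m from the diameter, here below the top edge, so the centroid depth is h_c = 1.09 + 0.279688 = 1.36969 m.
A = πr²/2 = π × 0.659²/2 = 0.682167 m².
Resultant F = γ·h_c·A = 11.40903 × 1.36969 × 0.682167 = 10.6601 kN.
I_c = (π/8 − 8/(9π))·r⁴ = 0.109757 × 0.659⁴ = 0.0207002 m⁴.
Centre of pressure: y_p = y_c + I_c/(y_c·A) = 1.36969 + 0.0207002/(1.36969 × 0.682167) = 1.36969 + 0.0221545 = 1.39184 m along the plane.
The resultant acts 0.279688 + 0.0221545 = 0.301843 m (along the plate) below the hinge at the top edge, so the moment about the hinge is M = F × 0.301843 = 10.6601 × 0.301843 = 3.21768 kN·m.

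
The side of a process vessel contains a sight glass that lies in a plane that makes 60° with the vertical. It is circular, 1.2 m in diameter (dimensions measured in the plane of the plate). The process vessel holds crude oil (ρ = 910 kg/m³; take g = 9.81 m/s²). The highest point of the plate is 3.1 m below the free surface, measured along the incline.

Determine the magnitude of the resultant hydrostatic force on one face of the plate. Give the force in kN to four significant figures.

F ≈ 18.68 kN

γ = ρg = 910 × 9.81 / 1000 = 8.9271 kN/m³.
The plate makes 60° with the vertical, i.e. θ = 90° − 60° = 30° to the horizontal. Measuring y along the incline from the free-surface line, vertical depth h = y·sinθ with sinθ = 0.500000.
The centroid is at the centre, 0.6 m below the top of the plate, so y_c = 3.1 + 0.6 = 3.7 m and h_c = 3.7 × 0.500000 = 1.85 m.
A = π(0.6)² = 1.13097 m².
Resultant F = γ·h_c·A = 8.9271 × 1.85 × 1.13097 = 18.6781 kN.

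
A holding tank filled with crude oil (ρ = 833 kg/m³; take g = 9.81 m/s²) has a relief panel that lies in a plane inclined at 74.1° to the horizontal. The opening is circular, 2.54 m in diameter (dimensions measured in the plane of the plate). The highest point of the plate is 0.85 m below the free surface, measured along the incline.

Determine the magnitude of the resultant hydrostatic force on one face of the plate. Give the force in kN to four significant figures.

F ≈ 84.42 kN

γ = ρg = 833 × 9.81 / 1000 = 8.17173 kN/m³.
Let θ = 74.1° be the plate's angle to the horizontal; measure y along the incline from where the plane meets the free surface. Vertical depth h = y·sinθ with sinθ = 0.961741.
The centroid is at the centre, 1.27 m below the top of the plate, so y_c = 0.85 + 1.27 = 2.12 m and h_c = 2.12 × 0.961741 = 2.03889 m.
A = π(1.27)² = 5.06707 m².
Resultant F = γ·h_c·A = 8.17173 × 2.03889 × 5.06707 = 84.4238 kN.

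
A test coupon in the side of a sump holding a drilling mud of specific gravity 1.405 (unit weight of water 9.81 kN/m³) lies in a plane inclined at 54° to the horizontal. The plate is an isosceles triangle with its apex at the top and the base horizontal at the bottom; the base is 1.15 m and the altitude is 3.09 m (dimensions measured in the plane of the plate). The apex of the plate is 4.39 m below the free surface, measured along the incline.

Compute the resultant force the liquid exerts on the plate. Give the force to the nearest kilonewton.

γ = 1.405 × 9.81 = 13.78305 kN/m³.
Let θ = 54° be the plate's angle to the horizontal; measure y along the incline from where the plane meets the free surface. Vertical depth h = y·sinθ with sinθ = 0.809017.
With the apex up, the centroid sits 2h/3 = 2 × 3.09/3 = 2.06 m below the apex, so y_c = 4.39 + 2.06 = 6.45 m and h_c = 6.45 × 0.809017 = 5.21816 m.
A = ½ × 1.15 × 3.09 = 1.77675 m².
Resultant F = γ·h_c·A = 13.78305 × 5.21816 × 1.77675 = 127.788 kN.

F ≈ 128 kN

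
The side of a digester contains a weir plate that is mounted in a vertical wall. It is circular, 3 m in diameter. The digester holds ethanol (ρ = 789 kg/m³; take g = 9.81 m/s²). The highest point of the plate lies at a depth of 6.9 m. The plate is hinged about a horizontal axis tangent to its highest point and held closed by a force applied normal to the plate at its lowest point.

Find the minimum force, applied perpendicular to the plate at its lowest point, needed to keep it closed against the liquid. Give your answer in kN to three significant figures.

γ = ρg = 789 × 9.81 / 1000 = 7.74009 kN/m³.
The centroid is at the centre, 1.5 m below the top of the plate, so the centroid depth is h_c = 6.9 + 1.5 = 8.4 m.
A = π(1.5)² = 7.06858 m².
Resultant F = γ·h_c·A = 7.74009 × 8.4 × 7.06858 = 459.576 kN.
I_c = πr⁴/4 = π × 1.5⁴/4 = 3.97608 m⁴.
Centre of pressure: y_p = y_c + I_c/(y_c·A) = 8.4 + 3.97608/(8.4 × 7.06858) = 8.4 + 0.0669643 = 8.46696 m along the plane.
The resultant acts 1.5 + 0.0669643 = 1.56696 m (along the plate) below the hinge at the top edge, so the moment about the hinge is M = F × 1.56696 = 459.576 × 1.56696 = 720.137 kN·m.
A normal force at the bottom, 3 m from the hinge, must supply this moment: P = 720.137/3 = 240.046 kN.

P ≈ 240 kN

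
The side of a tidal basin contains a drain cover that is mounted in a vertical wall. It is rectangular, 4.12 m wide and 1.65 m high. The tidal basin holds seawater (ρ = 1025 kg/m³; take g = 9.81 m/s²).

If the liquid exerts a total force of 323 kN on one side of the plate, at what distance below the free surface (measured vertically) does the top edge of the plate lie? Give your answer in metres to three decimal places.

γ = ρg = 1025 × 9.81 / 1000 = 10.05525 kN/m³.
A = 4.12 × 1.65 = 6.798 m².
From F = γ·h_c·A, the centroid depth is h_c = 323/(10.05525 × 6.798) = 4.72529 m.
The centroid lies 1.65/2 = 0.825 m below the top edge, so the top edge sits at h_top = 4.72529 − 0.825 = 3.90029 m below the surface.

d_top ≈ 3.900 m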